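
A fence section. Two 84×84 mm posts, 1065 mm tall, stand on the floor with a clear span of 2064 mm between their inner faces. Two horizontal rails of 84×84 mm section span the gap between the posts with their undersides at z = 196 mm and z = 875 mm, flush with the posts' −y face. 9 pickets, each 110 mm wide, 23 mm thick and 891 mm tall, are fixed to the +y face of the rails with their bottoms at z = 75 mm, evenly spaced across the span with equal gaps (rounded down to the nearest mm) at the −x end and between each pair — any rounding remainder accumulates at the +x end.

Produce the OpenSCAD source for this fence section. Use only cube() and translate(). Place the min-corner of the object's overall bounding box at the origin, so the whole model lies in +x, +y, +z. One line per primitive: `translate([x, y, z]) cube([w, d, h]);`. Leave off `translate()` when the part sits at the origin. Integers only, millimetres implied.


cube([84, 84, 1065]);
translate([2148, 0, 0]) cube([84, 84, 1065]);
translate([84, 0, 196]) cube([2064, 84, 84]);
translate([84, 0, 875]) cube([2064, 84, 84]);
translate([191, 84, 75]) cube([110, 23, 891]);
translate([408, 84, 75]) cube([110, 23, 891]);
translate([625, 84, 75]) cube([110, 23, 891]);
translate([842, 84, 75]) cube([110, 23, 891]);
translate([1059, 84, 75]) cube([110, 23, 891]);
translate([1276, 84, 75]) cube([110, 23, 891]);
translate([1493, 84, 75]) cube([110, 23, 891]);
translate([1710, 84, 75]) cube([110, 23, 891]);
translate([1927, 84, 75]) cube([110, 23, 891]);


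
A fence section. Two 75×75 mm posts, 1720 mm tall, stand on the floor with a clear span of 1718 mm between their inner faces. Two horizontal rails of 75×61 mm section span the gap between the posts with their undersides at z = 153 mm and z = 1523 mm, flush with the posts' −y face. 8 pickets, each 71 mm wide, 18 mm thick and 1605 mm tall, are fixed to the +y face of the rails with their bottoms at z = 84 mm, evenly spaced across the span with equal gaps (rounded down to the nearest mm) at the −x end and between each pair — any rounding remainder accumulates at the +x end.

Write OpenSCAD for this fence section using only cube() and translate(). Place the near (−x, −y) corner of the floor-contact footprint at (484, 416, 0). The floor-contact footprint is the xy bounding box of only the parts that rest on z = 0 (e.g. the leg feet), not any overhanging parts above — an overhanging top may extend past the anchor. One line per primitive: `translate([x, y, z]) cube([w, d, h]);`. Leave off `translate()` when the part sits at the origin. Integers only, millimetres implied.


translate([484, 416, 0]) cube([75, 75, 1720]);
translate([2277, 416, 0]) cube([75, 75, 1720]);
translate([559, 416, 153]) cube([1718, 75, 61]);
translate([559, 416, 1523]) cube([1718, 75, 61]);
translate([686, 491, 84]) cube([71, 18, 1605]);
translate([884, 491, 84]) cube([71, 18, 1605]);
translate([1082, 491, 84]) cube([71, 18, 1605]);
translate([1280, 491, 84]) cube([71, 18, 1605]);
translate([1478, 491, 84]) cube([71, 18, 1605]);
translate([1676, 491, 84]) cube([71, 18, 1605]);
translate([1874, 491, 84]) cube([71, 18, 1605]);
translate([2072, 491, 84]) cube([71, 18, 1605]);


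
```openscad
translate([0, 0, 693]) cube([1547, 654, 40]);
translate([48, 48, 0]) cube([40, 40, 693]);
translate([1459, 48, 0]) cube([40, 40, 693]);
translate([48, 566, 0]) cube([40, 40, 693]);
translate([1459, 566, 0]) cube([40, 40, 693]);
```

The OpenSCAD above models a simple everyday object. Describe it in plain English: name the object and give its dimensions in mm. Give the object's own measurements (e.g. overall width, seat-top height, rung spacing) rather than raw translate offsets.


A rectangular dining table. The top is 1547×654×40 mm with its upper surface at z = 733 mm. It stands on four 40×40 mm square legs, each inset 48 mm from the nearest pair of top edges, running from the floor to the underside of the top.


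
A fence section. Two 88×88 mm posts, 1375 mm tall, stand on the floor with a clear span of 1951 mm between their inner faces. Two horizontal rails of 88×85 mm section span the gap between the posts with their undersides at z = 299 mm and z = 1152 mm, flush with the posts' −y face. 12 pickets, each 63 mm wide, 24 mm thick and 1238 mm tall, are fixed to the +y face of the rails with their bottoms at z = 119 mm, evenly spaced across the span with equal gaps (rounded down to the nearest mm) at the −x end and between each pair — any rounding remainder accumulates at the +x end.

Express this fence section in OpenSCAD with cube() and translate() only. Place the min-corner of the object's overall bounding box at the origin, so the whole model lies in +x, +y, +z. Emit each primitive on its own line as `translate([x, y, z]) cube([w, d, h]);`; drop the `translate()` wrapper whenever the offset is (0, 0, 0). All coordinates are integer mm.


cube([88, 88, 1375]);
translate([2039, 0, 0]) cube([88, 88, 1375]);
translate([88, 0, 299]) cube([1951, 88, 85]);
translate([88, 0, 1152]) cube([1951, 88, 85]);
translate([179, 88, 119]) cube([63, 24, 1238]);
translate([333, 88, 119]) cube([63, 24, 1238]);
translate([487, 88, 119]) cube([63, 24, 1238]);
translate([641, 88, 119]) cube([63, 24, 1238]);
translate([795, 88, 119]) cube([63, 24, 1238]);
translate([949, 88, 119]) cube([63, 24, 1238]);
translate([1103, 88, 119]) cube([63, 24, 1238]);
translate([1257, 88, 119]) cube([63, 24, 1238]);
translate([1411, 88, 119]) cube([63, 24, 1238]);
translate([1565, 88, 119]) cube([63, 24, 1238]);
translate([1719, 88, 119]) cube([63, 24, 1238]);
translate([1873, 88, 119]) cube([63, 24, 1238]);


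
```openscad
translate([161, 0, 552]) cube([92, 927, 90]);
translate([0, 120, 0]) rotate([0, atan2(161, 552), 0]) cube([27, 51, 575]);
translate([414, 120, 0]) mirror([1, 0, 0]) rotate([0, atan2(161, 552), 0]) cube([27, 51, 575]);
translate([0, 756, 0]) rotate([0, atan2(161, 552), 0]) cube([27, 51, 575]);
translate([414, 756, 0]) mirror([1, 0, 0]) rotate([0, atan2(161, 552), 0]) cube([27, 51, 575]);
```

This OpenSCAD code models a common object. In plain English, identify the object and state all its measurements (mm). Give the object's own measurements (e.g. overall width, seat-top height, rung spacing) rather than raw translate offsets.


A sawhorse. A 92×927×90 mm beam (x, y, z) sits on two A-frame leg pairs. Each pair is two raked legs of 27×51 mm section (51 mm along y) splaying symmetrically in x. Each leg rises 552 mm vertically over 161 mm of horizontal reach and is 575 mm long along its own axis. Every leg's outer bottom edge rests on the floor and its outer top edge meets a bottom edge of the beam — the left legs (tilting toward +x) meet the beam's −x bottom edge, the right legs (their mirror images, tilting toward −x) meet its +x bottom edge — so the leg tops tuck under the beam, the beam's underside is 552 mm above the floor, and the feet are 414 mm apart outside-to-outside with the beam centred between them. The two leg pairs are set in 120 mm from either end of the beam.


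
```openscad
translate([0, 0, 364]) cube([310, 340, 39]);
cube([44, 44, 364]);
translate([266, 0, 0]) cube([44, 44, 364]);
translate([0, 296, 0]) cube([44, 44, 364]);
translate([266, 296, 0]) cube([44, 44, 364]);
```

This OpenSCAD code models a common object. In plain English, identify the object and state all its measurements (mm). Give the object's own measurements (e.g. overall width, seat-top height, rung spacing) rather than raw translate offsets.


A four-legged stool. The seat is a 310×340×39 mm slab whose top surface is at z = 403 mm; four square legs, each 44×44 mm in cross-section, run from the floor (z = 0) to the underside of the seat, each flush with a corner of the seat.


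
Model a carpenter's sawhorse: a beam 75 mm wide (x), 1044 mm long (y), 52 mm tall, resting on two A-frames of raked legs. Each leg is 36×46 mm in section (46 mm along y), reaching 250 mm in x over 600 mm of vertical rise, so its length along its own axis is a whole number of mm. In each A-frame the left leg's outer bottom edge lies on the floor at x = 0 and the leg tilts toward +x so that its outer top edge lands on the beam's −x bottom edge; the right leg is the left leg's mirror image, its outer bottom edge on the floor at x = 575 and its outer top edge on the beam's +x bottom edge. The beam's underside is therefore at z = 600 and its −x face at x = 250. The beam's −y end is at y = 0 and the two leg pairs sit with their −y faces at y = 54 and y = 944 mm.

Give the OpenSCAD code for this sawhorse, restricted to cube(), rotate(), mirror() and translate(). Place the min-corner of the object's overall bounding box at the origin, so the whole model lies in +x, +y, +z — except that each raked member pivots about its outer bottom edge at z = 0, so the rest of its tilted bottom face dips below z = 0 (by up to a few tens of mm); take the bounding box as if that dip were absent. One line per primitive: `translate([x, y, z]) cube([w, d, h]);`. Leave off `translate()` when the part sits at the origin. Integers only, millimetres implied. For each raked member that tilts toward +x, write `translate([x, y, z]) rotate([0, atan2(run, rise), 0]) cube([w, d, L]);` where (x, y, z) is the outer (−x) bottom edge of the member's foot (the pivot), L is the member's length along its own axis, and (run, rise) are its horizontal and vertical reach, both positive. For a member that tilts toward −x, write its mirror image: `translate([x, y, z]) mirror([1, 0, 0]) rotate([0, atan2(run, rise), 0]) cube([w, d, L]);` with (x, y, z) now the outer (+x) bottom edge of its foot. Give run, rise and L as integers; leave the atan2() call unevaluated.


translate([250, 0, 600]) cube([75, 1044, 52]);
translate([0, 54, 0]) rotate([0, atan2(250, 600), 0]) cube([36, 46, 650]);
translate([575, 54, 0]) mirror([1, 0, 0]) rotate([0, atan2(250, 600), 0]) cube([36, 46, 650]);
translate([0, 944, 0]) rotate([0, atan2(250, 600), 0]) cube([36, 46, 650]);
translate([575, 944, 0]) mirror([1, 0, 0]) rotate([0, atan2(250, 600), 0]) cube([36, 46, 650]);


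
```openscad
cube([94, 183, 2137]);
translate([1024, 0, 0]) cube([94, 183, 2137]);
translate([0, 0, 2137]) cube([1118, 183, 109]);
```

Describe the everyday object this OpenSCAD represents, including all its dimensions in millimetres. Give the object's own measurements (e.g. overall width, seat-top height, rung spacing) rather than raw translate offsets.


A door frame. The clear opening is 930 mm wide and 2137 mm high. Two 94 mm wide jambs, 183 mm deep, stand either side of the opening from the floor to the top of the opening. A 109 mm thick head sits across the top of both jambs, spanning the full outside width of the frame.


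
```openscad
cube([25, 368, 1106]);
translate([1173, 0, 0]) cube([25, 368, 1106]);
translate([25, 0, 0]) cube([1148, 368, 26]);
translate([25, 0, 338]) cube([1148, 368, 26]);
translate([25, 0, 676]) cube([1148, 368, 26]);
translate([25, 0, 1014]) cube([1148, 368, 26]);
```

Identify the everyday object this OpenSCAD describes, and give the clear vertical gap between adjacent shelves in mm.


A bookshelf. The clear shelf gap is 312 mm.

Two tall side panels with 4 horizontal boards between them — a bookshelf. The first two shelf undersides are at z = 0 and z = 338; with shelf thickness 26, the clear gap is 338 − 0 − 26 = 312 mm.


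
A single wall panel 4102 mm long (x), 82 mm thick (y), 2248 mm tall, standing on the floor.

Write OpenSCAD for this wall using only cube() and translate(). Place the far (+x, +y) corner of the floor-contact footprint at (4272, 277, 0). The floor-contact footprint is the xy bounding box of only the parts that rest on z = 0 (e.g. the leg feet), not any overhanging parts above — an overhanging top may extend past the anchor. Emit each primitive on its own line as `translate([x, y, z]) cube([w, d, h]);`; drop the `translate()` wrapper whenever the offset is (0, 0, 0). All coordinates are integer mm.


translate([170, 195, 0]) cube([4102, 82, 2248]);


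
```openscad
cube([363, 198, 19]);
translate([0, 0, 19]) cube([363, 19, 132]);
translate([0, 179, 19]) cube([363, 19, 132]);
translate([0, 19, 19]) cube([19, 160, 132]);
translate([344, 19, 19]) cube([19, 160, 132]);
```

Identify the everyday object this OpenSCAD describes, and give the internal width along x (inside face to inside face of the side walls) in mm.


An open box. The internal width is 325 mm.

A 363×198 base slab with four walls standing on it — an open box. The base is 363 mm wide and the walls are 19 mm thick, so the internal width is 363 − 2 × 19 = 325 mm.


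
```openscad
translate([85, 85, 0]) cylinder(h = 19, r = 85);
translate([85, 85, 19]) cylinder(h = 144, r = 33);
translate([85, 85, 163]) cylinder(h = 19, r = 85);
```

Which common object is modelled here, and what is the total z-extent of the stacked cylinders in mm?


A spool. The overall height is 182 mm.

Three coaxial cylinders, large–small–large — a spool. Two 19 mm flanges and a 144 mm core give 19 + 144 + 19 = 182 mm.


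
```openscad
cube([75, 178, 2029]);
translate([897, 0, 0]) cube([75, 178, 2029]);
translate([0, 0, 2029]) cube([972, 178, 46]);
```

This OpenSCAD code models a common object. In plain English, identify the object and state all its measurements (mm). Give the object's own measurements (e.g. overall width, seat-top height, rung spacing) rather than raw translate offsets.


A door frame. The clear opening is 822 mm wide and 2029 mm high. Two 75 mm wide jambs, 178 mm deep, stand either side of the opening from the floor to the top of the opening. A 46 mm thick head sits across the top of both jambs, spanning the full outside width of the frame.


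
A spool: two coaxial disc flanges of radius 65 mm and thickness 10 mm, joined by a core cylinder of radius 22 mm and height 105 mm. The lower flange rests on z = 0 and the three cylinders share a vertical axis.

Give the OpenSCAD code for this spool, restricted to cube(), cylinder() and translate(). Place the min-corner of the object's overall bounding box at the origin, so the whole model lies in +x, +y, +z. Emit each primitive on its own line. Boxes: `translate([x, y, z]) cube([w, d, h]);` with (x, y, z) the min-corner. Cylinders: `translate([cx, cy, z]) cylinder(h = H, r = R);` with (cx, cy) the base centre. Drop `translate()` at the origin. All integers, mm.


translate([65, 65, 0]) cylinder(h = 10, r = 65);
translate([65, 65, 10]) cylinder(h = 105, r = 22);
translate([65, 65, 115]) cylinder(h = 10, r = 65);


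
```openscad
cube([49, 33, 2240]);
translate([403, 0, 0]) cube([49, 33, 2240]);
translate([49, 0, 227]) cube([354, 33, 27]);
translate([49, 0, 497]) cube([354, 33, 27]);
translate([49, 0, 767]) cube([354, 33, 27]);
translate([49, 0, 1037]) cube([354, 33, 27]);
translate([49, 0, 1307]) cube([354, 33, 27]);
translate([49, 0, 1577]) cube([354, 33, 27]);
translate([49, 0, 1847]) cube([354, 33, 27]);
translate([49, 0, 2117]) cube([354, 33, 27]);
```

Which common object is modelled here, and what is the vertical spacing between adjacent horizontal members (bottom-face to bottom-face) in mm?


A ladder. The rung spacing is 270 mm.

Two tall 49×33 posts with 8 short bars between them — a ladder. Adjacent rungs sit at z = 227 and z = 497, so the spacing is 497 − 227 = 270 mm.


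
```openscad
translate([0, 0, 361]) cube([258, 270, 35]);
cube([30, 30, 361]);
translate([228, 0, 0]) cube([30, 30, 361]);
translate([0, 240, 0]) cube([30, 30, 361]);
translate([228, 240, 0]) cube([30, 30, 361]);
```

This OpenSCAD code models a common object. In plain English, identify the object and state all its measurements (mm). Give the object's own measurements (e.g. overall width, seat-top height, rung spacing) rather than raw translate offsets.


A four-legged stool. The seat is a 258×270×35 mm slab whose top surface is at z = 396 mm; four square legs, each 30×30 mm in cross-section, run from the floor (z = 0) to the underside of the seat, each flush with a corner of the seat.


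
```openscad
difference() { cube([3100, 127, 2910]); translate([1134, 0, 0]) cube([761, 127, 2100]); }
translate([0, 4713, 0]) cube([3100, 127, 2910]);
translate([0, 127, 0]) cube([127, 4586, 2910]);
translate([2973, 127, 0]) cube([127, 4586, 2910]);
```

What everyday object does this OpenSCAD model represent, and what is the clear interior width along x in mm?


A single room. The interior width is 2846 mm.

Four walls enclosing a rectangle with a door in the front wall — a room. Outside width 3100 minus two 127 mm walls gives 2846 mm.


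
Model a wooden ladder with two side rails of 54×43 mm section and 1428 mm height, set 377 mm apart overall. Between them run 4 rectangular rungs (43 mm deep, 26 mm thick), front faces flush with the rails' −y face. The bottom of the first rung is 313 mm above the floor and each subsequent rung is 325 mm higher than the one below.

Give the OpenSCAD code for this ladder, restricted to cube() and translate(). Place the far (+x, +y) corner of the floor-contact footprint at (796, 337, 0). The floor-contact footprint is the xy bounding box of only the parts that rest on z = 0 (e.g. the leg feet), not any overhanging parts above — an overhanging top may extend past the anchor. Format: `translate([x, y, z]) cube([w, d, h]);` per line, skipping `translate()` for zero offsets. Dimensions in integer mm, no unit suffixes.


translate([419, 294, 0]) cube([54, 43, 1428]);
translate([742, 294, 0]) cube([54, 43, 1428]);
translate([473, 294, 313]) cube([269, 43, 26]);
translate([473, 294, 638]) cube([269, 43, 26]);
translate([473, 294, 963]) cube([269, 43, 26]);
translate([473, 294, 1288]) cube([269, 43, 26]);


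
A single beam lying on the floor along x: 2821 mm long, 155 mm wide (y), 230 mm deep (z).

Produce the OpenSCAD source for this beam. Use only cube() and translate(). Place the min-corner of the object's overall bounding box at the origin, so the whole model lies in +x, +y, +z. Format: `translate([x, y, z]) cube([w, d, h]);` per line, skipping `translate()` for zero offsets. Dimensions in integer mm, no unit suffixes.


cube([2821, 155, 230]);


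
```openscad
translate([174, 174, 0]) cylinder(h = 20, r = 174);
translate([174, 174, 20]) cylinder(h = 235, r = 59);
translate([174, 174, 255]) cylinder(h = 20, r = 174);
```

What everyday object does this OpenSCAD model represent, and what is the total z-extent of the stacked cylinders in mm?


A spool. The overall height is 275 mm.

Three coaxial cylinders, large–small–large — a spool. Two 20 mm flanges and a 235 mm core give 20 + 235 + 20 = 275 mm.


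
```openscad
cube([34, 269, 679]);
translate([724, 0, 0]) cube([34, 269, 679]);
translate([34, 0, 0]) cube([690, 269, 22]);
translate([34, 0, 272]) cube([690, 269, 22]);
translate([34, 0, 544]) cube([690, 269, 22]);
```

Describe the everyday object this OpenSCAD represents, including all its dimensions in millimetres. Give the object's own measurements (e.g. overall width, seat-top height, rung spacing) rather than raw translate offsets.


An open bookshelf. Two side panels, each 34 mm thick, 269 mm deep and 679 mm tall, stand 758 mm apart (outside-to-outside). Between them sit 3 shelves, each 22 mm thick and 269 mm deep, spanning the full gap between the sides. The bottom shelf rests on the floor (its underside at z = 0) and the clear gap between one shelf's top and the next shelf's underside is 250 mm.


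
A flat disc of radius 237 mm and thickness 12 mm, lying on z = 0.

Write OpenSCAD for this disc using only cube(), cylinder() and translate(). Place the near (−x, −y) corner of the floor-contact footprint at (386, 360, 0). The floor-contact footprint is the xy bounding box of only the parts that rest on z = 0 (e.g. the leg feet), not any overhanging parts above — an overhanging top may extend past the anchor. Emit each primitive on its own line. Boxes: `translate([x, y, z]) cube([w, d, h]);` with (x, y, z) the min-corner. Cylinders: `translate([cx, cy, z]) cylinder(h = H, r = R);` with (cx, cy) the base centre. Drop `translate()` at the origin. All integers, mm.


translate([623, 597, 0]) cylinder(h = 12, r = 237);


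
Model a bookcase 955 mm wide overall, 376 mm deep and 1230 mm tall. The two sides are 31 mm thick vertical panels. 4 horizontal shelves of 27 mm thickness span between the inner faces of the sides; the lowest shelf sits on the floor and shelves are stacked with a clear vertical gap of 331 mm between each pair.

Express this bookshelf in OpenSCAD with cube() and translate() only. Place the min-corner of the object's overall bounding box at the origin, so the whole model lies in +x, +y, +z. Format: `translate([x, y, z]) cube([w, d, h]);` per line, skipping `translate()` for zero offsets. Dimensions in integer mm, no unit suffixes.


cube([31, 376, 1230]);
translate([924, 0, 0]) cube([31, 376, 1230]);
translate([31, 0, 0]) cube([893, 376, 27]);
translate([31, 0, 358]) cube([893, 376, 27]);
translate([31, 0, 716]) cube([893, 376, 27]);
translate([31, 0, 1074]) cube([893, 376, 27]);


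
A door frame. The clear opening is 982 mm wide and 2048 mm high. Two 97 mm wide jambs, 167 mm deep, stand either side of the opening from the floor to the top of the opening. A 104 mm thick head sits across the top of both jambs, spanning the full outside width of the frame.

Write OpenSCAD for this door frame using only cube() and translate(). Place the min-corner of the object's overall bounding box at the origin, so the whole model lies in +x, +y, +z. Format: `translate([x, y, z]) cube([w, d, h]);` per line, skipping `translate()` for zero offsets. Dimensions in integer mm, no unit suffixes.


cube([97, 167, 2048]);
translate([1079, 0, 0]) cube([97, 167, 2048]);
translate([0, 0, 2048]) cube([1176, 167, 104]);


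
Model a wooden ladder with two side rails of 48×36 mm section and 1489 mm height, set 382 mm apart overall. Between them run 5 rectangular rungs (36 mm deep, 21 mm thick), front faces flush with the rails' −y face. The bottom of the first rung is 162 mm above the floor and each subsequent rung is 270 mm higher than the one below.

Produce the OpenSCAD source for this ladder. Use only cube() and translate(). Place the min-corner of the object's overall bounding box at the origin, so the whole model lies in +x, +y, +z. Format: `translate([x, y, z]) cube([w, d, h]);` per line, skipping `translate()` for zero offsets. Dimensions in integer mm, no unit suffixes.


cube([48, 36, 1489]);
translate([334, 0, 0]) cube([48, 36, 1489]);
translate([48, 0, 162]) cube([286, 36, 21]);
translate([48, 0, 432]) cube([286, 36, 21]);
translate([48, 0, 702]) cube([286, 36, 21]);
translate([48, 0, 972]) cube([286, 36, 21]);
translate([48, 0, 1242]) cube([286, 36, 21]);


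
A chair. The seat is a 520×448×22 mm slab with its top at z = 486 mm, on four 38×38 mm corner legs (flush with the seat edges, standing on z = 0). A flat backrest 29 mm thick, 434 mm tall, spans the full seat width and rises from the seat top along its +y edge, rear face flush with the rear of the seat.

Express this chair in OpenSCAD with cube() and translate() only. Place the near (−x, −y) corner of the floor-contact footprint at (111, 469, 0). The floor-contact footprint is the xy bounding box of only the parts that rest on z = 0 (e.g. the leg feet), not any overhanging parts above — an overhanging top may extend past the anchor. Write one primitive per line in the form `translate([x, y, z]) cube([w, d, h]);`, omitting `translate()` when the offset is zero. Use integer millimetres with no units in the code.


translate([111, 469, 464]) cube([520, 448, 22]);
translate([111, 469, 0]) cube([38, 38, 464]);
translate([593, 469, 0]) cube([38, 38, 464]);
translate([111, 879, 0]) cube([38, 38, 464]);
translate([593, 879, 0]) cube([38, 38, 464]);
translate([111, 888, 486]) cube([520, 29, 434]);


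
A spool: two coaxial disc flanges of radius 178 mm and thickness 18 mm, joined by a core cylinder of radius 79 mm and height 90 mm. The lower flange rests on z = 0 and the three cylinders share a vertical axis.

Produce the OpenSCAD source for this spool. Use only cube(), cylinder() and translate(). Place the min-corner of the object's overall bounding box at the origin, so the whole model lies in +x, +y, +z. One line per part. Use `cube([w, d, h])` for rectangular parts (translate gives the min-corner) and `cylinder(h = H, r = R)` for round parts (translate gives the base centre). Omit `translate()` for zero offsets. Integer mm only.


translate([178, 178, 0]) cylinder(h = 18, r = 178);
translate([178, 178, 18]) cylinder(h = 90, r = 79);
translate([178, 178, 108]) cylinder(h = 18, r = 178);


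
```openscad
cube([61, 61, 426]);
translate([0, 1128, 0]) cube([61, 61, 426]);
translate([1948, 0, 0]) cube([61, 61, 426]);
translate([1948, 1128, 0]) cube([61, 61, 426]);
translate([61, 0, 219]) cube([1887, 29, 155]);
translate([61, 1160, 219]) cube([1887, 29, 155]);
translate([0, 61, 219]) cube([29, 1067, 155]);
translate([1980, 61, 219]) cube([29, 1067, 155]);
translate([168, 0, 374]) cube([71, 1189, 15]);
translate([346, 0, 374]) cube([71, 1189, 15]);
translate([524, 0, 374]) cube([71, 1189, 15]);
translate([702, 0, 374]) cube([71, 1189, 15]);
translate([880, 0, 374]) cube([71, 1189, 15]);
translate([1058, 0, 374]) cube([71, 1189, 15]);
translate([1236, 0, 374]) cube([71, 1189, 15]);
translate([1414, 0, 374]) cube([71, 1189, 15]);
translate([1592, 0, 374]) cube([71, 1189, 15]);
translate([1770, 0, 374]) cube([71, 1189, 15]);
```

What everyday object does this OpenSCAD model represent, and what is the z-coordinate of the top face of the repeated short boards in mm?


A bed frame. The slat-top height is 389 mm.

Four posts, four rails, and a row of slats — a bed frame. Slats sit on the rails at z = 219 + 155 = 374; with slat thickness 15, the top is 389 mm.


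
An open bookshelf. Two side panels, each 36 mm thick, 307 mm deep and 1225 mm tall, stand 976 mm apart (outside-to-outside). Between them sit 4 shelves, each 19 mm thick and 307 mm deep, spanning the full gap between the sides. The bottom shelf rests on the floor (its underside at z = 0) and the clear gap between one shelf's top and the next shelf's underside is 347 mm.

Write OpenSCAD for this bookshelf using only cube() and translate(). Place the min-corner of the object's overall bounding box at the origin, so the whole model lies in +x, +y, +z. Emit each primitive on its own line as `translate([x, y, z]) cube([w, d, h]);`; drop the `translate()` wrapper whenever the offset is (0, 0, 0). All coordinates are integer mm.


cube([36, 307, 1225]);
translate([940, 0, 0]) cube([36, 307, 1225]);
translate([36, 0, 0]) cube([904, 307, 19]);
translate([36, 0, 366]) cube([904, 307, 19]);
translate([36, 0, 732]) cube([904, 307, 19]);
translate([36, 0, 1098]) cube([904, 307, 19]);


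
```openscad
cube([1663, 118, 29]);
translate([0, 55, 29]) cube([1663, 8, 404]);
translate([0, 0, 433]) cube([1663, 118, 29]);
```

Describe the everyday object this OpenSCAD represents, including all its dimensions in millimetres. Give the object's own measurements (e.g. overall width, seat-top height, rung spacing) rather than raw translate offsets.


An I-beam lying along x, 1663 mm long. Overall section height 462 mm. Two flanges 118 mm wide (y) and 29 mm thick, one on the floor and one at the top; a web 8 mm thick runs between them, centred on the flange width.


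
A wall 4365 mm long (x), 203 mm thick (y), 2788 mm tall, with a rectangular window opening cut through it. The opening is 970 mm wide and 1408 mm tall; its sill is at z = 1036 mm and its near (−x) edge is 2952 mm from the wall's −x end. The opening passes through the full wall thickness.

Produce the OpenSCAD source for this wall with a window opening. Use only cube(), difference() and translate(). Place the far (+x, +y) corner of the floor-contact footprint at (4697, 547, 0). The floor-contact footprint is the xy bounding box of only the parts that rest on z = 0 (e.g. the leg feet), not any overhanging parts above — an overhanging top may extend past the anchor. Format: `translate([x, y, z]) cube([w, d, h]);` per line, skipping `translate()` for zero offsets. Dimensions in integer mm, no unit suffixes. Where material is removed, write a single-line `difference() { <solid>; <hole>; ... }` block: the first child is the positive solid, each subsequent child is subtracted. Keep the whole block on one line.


difference() { translate([332, 344, 0]) cube([4365, 203, 2788]); translate([3284, 344, 1036]) cube([970, 203, 1408]); }


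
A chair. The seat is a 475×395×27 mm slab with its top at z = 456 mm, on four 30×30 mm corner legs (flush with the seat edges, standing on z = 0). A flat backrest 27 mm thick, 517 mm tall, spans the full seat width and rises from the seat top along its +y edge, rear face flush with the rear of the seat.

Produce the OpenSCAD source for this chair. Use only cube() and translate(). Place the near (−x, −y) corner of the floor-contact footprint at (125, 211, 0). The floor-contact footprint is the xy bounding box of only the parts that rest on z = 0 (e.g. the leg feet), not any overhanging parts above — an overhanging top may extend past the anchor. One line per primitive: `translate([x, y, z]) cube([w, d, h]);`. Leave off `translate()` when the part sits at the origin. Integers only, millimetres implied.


// leg_h = 456 - 27 = 429
translate([125, 211, 429]) cube([475, 395, 27]);
translate([125, 211, 0]) cube([30, 30, 429]);
translate([570, 211, 0]) cube([30, 30, 429]);
translate([125, 576, 0]) cube([30, 30, 429]);
translate([570, 576, 0]) cube([30, 30, 429]);
translate([125, 579, 456]) cube([475, 27, 517]);


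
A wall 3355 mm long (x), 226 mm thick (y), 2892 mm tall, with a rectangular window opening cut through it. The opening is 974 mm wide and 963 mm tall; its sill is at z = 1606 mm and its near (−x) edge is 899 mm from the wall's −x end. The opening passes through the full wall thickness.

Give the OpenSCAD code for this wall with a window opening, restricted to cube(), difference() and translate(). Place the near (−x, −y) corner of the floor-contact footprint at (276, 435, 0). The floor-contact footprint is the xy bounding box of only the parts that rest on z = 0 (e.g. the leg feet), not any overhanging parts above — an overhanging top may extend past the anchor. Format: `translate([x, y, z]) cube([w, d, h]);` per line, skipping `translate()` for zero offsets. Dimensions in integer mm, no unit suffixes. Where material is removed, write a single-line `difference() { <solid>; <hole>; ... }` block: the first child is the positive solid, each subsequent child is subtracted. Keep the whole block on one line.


difference() { translate([276, 435, 0]) cube([3355, 226, 2892]); translate([1175, 435, 1606]) cube([974, 226, 963]); }


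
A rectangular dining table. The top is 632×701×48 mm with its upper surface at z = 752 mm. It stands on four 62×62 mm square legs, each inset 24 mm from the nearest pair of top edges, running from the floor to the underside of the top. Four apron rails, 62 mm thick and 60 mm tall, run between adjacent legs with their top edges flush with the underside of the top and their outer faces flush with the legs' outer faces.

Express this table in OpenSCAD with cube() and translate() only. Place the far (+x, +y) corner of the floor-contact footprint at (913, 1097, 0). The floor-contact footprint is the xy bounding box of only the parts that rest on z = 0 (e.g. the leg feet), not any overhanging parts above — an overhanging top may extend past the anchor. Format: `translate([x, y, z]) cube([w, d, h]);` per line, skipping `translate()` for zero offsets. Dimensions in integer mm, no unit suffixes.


// leg_h = 752 - 48 = 704
// apron z = 704 - 60 = 644
translate([305, 420, 704]) cube([632, 701, 48]);
translate([329, 444, 0]) cube([62, 62, 704]);
translate([851, 444, 0]) cube([62, 62, 704]);
translate([329, 1035, 0]) cube([62, 62, 704]);
translate([851, 1035, 0]) cube([62, 62, 704]);
translate([391, 444, 644]) cube([460, 62, 60]);
translate([391, 1035, 644]) cube([460, 62, 60]);
translate([329, 506, 644]) cube([62, 529, 60]);
translate([851, 506, 644]) cube([62, 529, 60]);


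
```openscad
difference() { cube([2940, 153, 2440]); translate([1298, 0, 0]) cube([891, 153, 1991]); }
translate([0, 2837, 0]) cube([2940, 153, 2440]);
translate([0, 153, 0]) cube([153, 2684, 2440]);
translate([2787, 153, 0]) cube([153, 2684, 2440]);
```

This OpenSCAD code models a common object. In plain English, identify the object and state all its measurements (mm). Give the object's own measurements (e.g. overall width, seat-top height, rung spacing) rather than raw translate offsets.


A single room: four walls, each 2440 mm tall and 153 mm thick, enclosing an outside footprint 2940×2990 mm (x × y), no floor or roof. The front and back walls (−y and +y sides) run the full x-width; the side walls fit between their inner faces. A door opening 891 mm wide and 1991 mm tall is cut through the front wall from the floor up, its −x edge 1298 mm from the wall's −x end.


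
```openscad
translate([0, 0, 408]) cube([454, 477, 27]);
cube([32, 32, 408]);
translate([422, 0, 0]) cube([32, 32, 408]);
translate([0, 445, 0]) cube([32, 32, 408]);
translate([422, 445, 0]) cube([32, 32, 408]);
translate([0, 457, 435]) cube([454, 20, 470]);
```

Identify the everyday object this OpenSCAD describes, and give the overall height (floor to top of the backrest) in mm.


A chair. The overall height is 905 mm.

A slab on four corner posts with a tall panel at the back — a chair. The seat slab sits at z = 408 with thickness 27, and the 470 mm backrest starts at the seat top, so the overall height is 408 + 27 + 470 = 905 mm.


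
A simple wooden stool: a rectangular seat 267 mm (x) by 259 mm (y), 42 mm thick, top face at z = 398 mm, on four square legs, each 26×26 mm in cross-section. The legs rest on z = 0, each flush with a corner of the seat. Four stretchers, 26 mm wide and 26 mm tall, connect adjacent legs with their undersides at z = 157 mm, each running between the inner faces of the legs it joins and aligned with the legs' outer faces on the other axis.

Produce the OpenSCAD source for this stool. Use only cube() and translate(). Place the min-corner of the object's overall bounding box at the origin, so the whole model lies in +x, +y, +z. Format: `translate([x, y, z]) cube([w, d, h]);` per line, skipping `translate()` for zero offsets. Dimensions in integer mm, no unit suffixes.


// leg_h = 398 - 42 = 356
// stretcher span = 267 - 2*26 = 215
translate([0, 0, 356]) cube([267, 259, 42]);
cube([26, 26, 356]);
translate([241, 0, 0]) cube([26, 26, 356]);
translate([0, 233, 0]) cube([26, 26, 356]);
translate([241, 233, 0]) cube([26, 26, 356]);
translate([26, 0, 157]) cube([215, 26, 26]);
translate([26, 233, 157]) cube([215, 26, 26]);
translate([0, 26, 157]) cube([26, 207, 26]);
translate([241, 26, 157]) cube([26, 207, 26]);


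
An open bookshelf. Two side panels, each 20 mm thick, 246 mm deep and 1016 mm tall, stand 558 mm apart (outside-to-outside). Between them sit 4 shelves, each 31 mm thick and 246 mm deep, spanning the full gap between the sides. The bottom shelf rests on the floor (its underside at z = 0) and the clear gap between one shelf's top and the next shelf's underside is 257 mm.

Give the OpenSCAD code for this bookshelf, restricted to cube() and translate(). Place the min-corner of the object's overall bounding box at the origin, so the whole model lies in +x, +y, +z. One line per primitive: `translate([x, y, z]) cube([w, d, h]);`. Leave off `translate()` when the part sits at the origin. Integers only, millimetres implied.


cube([20, 246, 1016]);
translate([538, 0, 0]) cube([20, 246, 1016]);
translate([20, 0, 0]) cube([518, 246, 31]);
translate([20, 0, 288]) cube([518, 246, 31]);
translate([20, 0, 576]) cube([518, 246, 31]);
translate([20, 0, 864]) cube([518, 246, 31]);


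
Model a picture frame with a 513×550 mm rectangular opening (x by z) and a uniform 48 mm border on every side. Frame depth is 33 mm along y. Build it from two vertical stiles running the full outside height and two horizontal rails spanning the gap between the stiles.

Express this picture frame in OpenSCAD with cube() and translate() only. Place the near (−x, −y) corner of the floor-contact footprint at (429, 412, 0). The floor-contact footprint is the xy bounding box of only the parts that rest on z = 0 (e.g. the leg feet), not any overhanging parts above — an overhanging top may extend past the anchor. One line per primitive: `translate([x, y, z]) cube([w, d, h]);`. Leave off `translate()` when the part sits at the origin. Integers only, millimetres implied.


translate([429, 412, 0]) cube([48, 33, 646]);
translate([990, 412, 0]) cube([48, 33, 646]);
translate([477, 412, 0]) cube([513, 33, 48]);
translate([477, 412, 598]) cube([513, 33, 48]);


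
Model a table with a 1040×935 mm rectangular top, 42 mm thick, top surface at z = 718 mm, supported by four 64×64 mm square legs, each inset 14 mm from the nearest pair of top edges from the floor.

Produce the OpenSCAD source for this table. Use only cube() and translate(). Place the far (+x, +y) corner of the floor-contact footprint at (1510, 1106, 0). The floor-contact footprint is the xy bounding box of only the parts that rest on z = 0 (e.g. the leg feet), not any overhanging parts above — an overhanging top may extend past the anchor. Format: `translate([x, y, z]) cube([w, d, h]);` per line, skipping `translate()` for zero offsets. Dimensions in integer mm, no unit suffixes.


// leg_h = 718 - 42 = 676
translate([484, 185, 676]) cube([1040, 935, 42]);
translate([498, 199, 0]) cube([64, 64, 676]);
translate([1446, 199, 0]) cube([64, 64, 676]);
translate([498, 1042, 0]) cube([64, 64, 676]);
translate([1446, 1042, 0]) cube([64, 64, 676]);


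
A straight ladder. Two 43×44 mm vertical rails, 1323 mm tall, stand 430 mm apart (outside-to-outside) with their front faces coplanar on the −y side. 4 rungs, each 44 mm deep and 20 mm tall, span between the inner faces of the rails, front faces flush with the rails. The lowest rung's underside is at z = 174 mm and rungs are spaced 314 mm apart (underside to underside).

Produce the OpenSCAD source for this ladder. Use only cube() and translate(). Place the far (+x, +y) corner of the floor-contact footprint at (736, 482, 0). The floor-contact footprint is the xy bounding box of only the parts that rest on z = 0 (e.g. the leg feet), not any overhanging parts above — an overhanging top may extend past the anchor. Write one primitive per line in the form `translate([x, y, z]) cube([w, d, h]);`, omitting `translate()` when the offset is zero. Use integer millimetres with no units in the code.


translate([306, 438, 0]) cube([43, 44, 1323]);
translate([693, 438, 0]) cube([43, 44, 1323]);
translate([349, 438, 174]) cube([344, 44, 20]);
translate([349, 438, 488]) cube([344, 44, 20]);
translate([349, 438, 802]) cube([344, 44, 20]);
translate([349, 438, 1116]) cube([344, 44, 20]);


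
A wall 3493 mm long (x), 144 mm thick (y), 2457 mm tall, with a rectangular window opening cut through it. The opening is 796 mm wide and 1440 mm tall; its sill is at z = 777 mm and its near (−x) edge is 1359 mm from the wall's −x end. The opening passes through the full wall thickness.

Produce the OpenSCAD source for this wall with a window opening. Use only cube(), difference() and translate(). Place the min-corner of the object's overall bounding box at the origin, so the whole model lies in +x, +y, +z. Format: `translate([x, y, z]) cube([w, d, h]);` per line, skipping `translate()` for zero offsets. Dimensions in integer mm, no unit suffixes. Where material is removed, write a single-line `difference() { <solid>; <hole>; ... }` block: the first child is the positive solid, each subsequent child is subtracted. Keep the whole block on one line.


difference() { cube([3493, 144, 2457]); translate([1359, 0, 777]) cube([796, 144, 1440]); }


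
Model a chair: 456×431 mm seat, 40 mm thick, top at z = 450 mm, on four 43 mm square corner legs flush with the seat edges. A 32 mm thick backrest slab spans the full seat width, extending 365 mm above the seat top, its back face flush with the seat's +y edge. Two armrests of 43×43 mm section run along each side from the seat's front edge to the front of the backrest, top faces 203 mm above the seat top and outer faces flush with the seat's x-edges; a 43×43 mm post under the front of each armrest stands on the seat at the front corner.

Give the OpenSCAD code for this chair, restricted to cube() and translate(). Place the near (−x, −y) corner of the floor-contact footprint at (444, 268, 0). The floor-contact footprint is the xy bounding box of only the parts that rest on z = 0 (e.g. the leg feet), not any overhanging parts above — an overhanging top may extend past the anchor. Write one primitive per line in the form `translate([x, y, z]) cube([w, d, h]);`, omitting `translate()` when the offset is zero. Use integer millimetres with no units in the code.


// leg_h = 450 - 40 = 410
// arm post h = 203 - 43 = 160
translate([444, 268, 410]) cube([456, 431, 40]);
translate([444, 268, 0]) cube([43, 43, 410]);
translate([857, 268, 0]) cube([43, 43, 410]);
translate([444, 656, 0]) cube([43, 43, 410]);
translate([857, 656, 0]) cube([43, 43, 410]);
translate([444, 667, 450]) cube([456, 32, 365]);
translate([444, 268, 610]) cube([43, 399, 43]);
translate([857, 268, 610]) cube([43, 399, 43]);
translate([444, 268, 450]) cube([43, 43, 160]);
translate([857, 268, 450]) cube([43, 43, 160]);
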